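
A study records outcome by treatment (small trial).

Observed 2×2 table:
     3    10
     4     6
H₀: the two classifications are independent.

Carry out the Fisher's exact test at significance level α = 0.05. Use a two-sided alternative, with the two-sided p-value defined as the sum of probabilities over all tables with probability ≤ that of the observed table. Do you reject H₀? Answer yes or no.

Margins: r₁=13, r₂=10, c₁=7, c₂=16, n=23
p_obs = C(13,3)·C(10,4)/C(23,7); sum pmf over tables with pmf ≤ p_obs
p-value (two-sided) = 0.65002
At α=0.05: p ≥ α → fail to reject H₀

reject H₀: no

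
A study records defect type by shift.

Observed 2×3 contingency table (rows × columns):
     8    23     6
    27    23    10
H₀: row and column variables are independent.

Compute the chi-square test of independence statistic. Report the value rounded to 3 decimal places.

test statistic = 6.210

Row totals [37, 60], col totals [35, 46, 16], n=97
χ² = (8−13.35)²/13.35 + (23−17.55)²/17.55 + (6−6.10)²/6.10 + (27−21.65)²/21.65 + (23−28.45)²/28.45 + (10−9.90)²/9.90 = 6.2098
df = 2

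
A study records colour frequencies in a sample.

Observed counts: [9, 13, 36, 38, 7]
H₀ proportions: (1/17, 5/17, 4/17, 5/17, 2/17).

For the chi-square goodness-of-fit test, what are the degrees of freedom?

degrees of freedom = 4

df = k − 1 = 5 − 1 = 4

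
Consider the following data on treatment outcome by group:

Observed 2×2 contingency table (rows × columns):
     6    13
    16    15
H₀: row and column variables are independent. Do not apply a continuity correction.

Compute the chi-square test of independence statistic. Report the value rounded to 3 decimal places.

Row totals [19, 31], col totals [22, 28], n=50
χ² = (6−8.36)²/8.36 + (13−10.64)²/10.64 + (16−13.64)²/13.64 + (15−17.36)²/17.36 = 1.9188
df = 1

test statistic = 1.919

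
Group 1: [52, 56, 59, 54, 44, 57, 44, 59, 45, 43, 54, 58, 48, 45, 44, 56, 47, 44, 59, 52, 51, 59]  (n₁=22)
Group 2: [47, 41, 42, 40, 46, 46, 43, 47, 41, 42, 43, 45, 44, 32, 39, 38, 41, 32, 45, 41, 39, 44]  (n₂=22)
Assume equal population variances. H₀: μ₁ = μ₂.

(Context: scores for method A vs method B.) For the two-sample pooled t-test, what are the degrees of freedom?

df = n₁ + n₂ − 2 = 22 + 22 − 2 = 42

degrees of freedom = 42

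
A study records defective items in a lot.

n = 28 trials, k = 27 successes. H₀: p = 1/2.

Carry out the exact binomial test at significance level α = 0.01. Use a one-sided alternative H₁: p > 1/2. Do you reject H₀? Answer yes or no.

reject H₀: yes

Exact binomial: n=28, k=27, p₀=1/2=0.5000
P(X≥27) from Σ C(n,i)·p₀^i·(1−p₀)^(n−i)
p-value (one-sided, H₁ greater) = 0.00000
At α=0.01: p < α → reject H₀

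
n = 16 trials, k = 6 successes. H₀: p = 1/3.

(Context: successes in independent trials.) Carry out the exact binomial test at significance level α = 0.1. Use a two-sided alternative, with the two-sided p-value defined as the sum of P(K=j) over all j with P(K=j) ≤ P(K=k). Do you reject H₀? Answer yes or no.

Exact binomial: n=16, k=6, p₀=1/3=0.3333
P(X=j) = C(n,j)·p₀^j·(1−p₀)^(n−j); p = Σ P(X=j) over j with P(X=j) ≤ P(X=6)
p-value (two-sided) = 0.79219
At α=0.1: p ≥ α → fail to reject H₀

reject H₀: no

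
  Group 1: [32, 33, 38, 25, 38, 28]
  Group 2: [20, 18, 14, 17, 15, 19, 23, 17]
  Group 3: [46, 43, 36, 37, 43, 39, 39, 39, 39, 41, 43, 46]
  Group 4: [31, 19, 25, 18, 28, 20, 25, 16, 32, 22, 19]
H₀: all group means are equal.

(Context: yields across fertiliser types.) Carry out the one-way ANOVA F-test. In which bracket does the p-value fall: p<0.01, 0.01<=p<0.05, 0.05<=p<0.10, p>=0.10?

Group means [32.33, 17.88, 40.92, 23.18], grand mean 29.270
SSB = Σnᵢ(x̄ᵢ−x̄)² = 3130.536; SSW = ΣΣ(x−x̄ᵢ)² = 606.761
MSB = 3130.536/3 = 1043.5120; MSW = 606.761/33 = 18.3867
F = MSB/MSW = 56.7536
df = (3, 33)
p-value (upper-tail) = 0.00000
→ bracket: p<0.01

p-value bracket: p<0.01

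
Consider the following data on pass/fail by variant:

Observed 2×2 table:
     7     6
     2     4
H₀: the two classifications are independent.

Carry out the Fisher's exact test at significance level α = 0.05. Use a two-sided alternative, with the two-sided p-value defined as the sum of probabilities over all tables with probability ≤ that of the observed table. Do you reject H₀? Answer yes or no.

reject H₀: no

Margins: r₁=13, r₂=6, c₁=9, c₂=10, n=19
p_obs = C(13,7)·C(6,2)/C(19,9); sum pmf over tables with pmf ≤ p_obs
p-value (two-sided) = 0.62848
At α=0.05: p ≥ α → fail to reject H₀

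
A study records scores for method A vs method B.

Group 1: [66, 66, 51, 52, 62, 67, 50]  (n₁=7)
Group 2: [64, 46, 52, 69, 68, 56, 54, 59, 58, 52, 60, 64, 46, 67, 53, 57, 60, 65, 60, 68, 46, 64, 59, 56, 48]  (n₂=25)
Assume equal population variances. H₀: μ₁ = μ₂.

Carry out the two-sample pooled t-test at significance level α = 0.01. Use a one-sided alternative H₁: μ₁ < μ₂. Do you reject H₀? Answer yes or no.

x̄₁=59.143, s₁=7.798, n₁=7
x̄₂=58.040, s₂=7.150, n₂=25
s_p² = [6·7.798² + 24·7.150²]/30 = 53.0606
SE = √(s_p²·(1/7+1/25)) = 3.1149
t = (59.143−58.040)/3.1149 = 0.3541
df = 30
p-value (one-sided, H₁ less) = 0.63711
At α=0.01: p ≥ α → fail to reject H₀

reject H₀: no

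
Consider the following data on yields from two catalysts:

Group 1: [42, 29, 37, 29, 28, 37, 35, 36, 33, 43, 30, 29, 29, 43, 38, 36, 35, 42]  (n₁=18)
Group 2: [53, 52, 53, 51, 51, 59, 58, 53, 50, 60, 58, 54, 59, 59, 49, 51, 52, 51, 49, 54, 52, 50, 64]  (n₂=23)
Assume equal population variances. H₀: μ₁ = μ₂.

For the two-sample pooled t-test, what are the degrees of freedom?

df = n₁ + n₂ − 2 = 18 + 23 − 2 = 39

degrees of freedom = 39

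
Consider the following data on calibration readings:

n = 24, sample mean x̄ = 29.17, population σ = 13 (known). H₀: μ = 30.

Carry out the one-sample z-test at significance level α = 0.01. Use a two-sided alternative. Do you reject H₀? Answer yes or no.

SE = σ/√n = 13/√24 = 2.6536
z = (x̄−μ₀)/SE = (29.17−30)/2.6536 = -0.3128
p-value (two-sided) = 0.75445
At α=0.01: p ≥ α → fail to reject H₀

reject H₀: no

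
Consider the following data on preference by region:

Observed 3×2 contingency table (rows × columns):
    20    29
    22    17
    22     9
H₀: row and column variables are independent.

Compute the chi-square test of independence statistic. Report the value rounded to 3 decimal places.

Row totals [49, 39, 31], col totals [64, 55], n=119
χ² = (20−26.35)²/26.35 + (29−22.65)²/22.65 + (22−20.97)²/20.97 + (17−18.03)²/18.03 + (22−16.67)²/16.67 + (9−14.33)²/14.33 = 7.1057
df = 2

test statistic = 7.106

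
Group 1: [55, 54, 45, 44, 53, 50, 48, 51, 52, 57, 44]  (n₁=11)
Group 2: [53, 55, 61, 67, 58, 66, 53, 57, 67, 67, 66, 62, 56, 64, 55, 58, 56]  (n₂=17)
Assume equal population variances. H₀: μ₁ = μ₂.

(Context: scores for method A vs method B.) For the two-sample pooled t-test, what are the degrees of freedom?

df = n₁ + n₂ − 2 = 11 + 17 − 2 = 26

degrees of freedom = 26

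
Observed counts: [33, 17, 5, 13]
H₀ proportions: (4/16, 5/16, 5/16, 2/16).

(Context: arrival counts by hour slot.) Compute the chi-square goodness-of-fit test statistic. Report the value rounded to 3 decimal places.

n = 68; E_i = n·p_i = [17.00, 21.25, 21.25, 8.50]
χ² = (33−17.00)²/17.00 + (17−21.25)²/21.25 + (5−21.25)²/21.25 + (13−8.50)²/8.50 = 30.7176
df = 3

test statistic = 30.718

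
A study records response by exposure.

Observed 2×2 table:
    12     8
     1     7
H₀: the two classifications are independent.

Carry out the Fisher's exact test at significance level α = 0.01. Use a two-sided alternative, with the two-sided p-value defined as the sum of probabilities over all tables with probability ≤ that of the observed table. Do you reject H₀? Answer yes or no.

reject H₀: no

Margins: r₁=20, r₂=8, c₁=13, c₂=15, n=28
p_obs = C(20,12)·C(8,1)/C(28,13); sum pmf over tables with pmf ≤ p_obs
p-value (two-sided) = 0.03768
At α=0.01: p ≥ α → fail to reject H₀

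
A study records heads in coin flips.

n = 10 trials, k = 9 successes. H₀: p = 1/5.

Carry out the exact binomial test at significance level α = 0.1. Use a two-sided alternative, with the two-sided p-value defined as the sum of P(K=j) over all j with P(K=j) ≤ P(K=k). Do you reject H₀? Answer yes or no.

Exact binomial: n=10, k=9, p₀=1/5=0.2000
P(X=j) = C(n,j)·p₀^j·(1−p₀)^(n−j); p = Σ P(X=j) over j with P(X=j) ≤ P(X=9)
p-value (two-sided) = 0.00000
At α=0.1: p < α → reject H₀

reject H₀: yes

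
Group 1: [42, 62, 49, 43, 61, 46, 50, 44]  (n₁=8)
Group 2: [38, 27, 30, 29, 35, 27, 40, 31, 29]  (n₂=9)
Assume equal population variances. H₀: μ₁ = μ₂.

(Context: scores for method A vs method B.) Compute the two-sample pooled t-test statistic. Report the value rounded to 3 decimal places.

test statistic = 5.753

x̄₁=49.625, s₁=7.836, n₁=8
x̄₂=31.778, s₂=4.764, n₂=9
s_p² = [7·7.836² + 8·4.764²]/15 = 40.7620
SE = √(s_p²·(1/8+1/9)) = 3.1023
t = (49.625−31.778)/3.1023 = 5.7529
df = 15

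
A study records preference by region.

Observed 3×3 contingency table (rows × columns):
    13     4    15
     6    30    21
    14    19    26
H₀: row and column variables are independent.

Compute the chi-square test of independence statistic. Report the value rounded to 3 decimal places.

Row totals [32, 57, 59], col totals [33, 53, 62], n=148
χ² = (13−7.14)²/7.14 + (4−11.46)²/11.46 + (15−13.41)²/13.41 + (6−12.71)²/12.71 + (30−20.41)²/20.41 + (21−23.88)²/23.88 + (14−13.16)²/13.16 + (19−21.13)²/21.13 + (26−24.72)²/24.72 = 18.5939
df = 4

test statistic = 18.594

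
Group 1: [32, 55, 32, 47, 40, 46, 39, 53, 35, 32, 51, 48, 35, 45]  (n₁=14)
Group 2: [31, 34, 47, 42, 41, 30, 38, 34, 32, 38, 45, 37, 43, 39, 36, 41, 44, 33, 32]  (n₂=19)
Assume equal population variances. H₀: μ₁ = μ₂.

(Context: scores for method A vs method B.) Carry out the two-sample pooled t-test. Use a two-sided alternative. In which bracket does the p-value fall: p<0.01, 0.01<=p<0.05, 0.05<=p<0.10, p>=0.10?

x̄₁=42.143, s₁=8.170, n₁=14
x̄₂=37.737, s₂=5.119, n₂=19
s_p² = [13·8.170² + 18·5.119²]/31 = 43.2064
SE = √(s_p²·(1/14+1/19)) = 2.3152
t = (42.143−37.737)/2.3152 = 1.9031
df = 31
p-value (two-sided) = 0.06635
→ bracket: 0.05<=p<0.10

p-value bracket: 0.05<=p<0.10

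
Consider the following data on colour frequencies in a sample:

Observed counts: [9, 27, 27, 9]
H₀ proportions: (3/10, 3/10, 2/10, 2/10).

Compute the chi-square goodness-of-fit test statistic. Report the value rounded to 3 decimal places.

n = 72; E_i = n·p_i = [21.60, 21.60, 14.40, 14.40]
χ² = (9−21.60)²/21.60 + (27−21.60)²/21.60 + (27−14.40)²/14.40 + (9−14.40)²/14.40 = 21.7500
df = 3

test statistic = 21.750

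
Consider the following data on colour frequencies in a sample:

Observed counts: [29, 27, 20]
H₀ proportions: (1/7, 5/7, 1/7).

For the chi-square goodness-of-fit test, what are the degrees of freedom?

df = k − 1 = 3 − 1 = 2

degrees of freedom = 2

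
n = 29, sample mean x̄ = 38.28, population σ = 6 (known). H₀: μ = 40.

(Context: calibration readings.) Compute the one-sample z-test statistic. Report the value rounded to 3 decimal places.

SE = σ/√n = 6/√29 = 1.1142
z = (x̄−μ₀)/SE = (38.28−40)/1.1142 = -1.5437

test statistic = -1.544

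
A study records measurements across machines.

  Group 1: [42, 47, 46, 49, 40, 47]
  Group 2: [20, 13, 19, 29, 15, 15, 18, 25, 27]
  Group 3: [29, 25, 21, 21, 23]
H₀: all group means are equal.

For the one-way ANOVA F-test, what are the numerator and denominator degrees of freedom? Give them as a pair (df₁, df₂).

degrees of freedom = [2, 17]

k = 3 groups, N = 20 total
df = (k−1, N−k) = (3−1, 20−3) = (2, 17)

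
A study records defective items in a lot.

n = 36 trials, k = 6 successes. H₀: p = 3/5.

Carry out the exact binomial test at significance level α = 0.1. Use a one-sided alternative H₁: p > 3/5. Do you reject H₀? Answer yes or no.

reject H₀: no

Exact binomial: n=36, k=6, p₀=3/5=0.6000
P(X≥6) from Σ C(n,i)·p₀^i·(1−p₀)^(n−i)
p-value (one-sided, H₁ greater) = 1.00000
At α=0.1: p ≥ α → fail to reject H₀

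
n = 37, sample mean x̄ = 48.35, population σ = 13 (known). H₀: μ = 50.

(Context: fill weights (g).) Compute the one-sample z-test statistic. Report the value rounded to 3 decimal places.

test statistic = -0.772

SE = σ/√n = 13/√37 = 2.1372
z = (x̄−μ₀)/SE = (48.35−50)/2.1372 = -0.7720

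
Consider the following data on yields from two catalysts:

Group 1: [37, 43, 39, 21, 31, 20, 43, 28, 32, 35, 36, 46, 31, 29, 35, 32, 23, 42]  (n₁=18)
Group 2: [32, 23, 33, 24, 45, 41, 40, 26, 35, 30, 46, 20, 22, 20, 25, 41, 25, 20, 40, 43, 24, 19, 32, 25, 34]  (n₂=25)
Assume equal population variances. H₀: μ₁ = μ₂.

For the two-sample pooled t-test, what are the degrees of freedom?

degrees of freedom = 41

df = n₁ + n₂ − 2 = 18 + 25 − 2 = 41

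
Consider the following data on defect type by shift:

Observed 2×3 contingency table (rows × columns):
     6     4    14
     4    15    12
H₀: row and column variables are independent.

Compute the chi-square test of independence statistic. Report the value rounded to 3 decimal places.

Row totals [24, 31], col totals [10, 19, 26], n=55
χ² = (6−4.36)²/4.36 + (4−8.29)²/8.29 + (14−11.35)²/11.35 + (4−5.64)²/5.64 + (15−10.71)²/10.71 + (12−14.65)²/14.65 = 6.1307
df = 2

test statistic = 6.131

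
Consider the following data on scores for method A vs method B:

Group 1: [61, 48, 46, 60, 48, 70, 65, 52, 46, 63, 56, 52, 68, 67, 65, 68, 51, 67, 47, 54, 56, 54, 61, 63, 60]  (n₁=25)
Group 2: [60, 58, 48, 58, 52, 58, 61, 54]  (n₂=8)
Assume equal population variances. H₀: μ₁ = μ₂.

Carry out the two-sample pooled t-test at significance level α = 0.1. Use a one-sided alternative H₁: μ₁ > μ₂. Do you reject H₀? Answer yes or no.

x̄₁=57.920, s₁=7.772, n₁=25
x̄₂=56.125, s₂=4.422, n₂=8
s_p² = [24·7.772² + 7·4.422²]/31 = 51.1844
SE = √(s_p²·(1/25+1/8)) = 2.9061
t = (57.920−56.125)/2.9061 = 0.6177
df = 31
p-value (one-sided, H₁ greater) = 0.27065
At α=0.1: p ≥ α → fail to reject H₀

reject H₀: no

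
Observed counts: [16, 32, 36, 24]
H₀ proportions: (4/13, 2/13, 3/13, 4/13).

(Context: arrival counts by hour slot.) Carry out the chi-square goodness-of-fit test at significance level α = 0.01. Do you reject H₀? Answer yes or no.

n = 108; E_i = n·p_i = [33.23, 16.62, 24.92, 33.23]
χ² = (16−33.23)²/33.23 + (32−16.62)²/16.62 + (36−24.92)²/24.92 + (24−33.23)²/33.23 = 30.6667
df = 3
p-value (upper-tail) = 0.00000
At α=0.01: p < α → reject H₀

reject H₀: yes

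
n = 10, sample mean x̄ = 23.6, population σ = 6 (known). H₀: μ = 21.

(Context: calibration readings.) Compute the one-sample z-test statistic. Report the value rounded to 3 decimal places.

test statistic = 1.370

SE = σ/√n = 6/√10 = 1.8974
z = (x̄−μ₀)/SE = (23.6−21)/1.8974 = 1.3703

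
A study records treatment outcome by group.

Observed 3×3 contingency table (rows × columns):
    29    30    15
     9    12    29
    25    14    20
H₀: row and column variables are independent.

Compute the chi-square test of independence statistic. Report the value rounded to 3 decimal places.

test statistic = 21.675

Row totals [74, 50, 59], col totals [63, 56, 64], n=183
χ² = (29−25.48)²/25.48 + (30−22.64)²/22.64 + (15−25.88)²/25.88 + (9−17.21)²/17.21 + (12−15.30)²/15.30 + (29−17.49)²/17.49 + (25−20.31)²/20.31 + (14−18.05)²/18.05 + (20−20.63)²/20.63 = 21.6746
df = 4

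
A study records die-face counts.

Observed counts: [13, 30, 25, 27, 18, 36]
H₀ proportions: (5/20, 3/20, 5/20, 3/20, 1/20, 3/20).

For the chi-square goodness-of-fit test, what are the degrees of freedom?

degrees of freedom = 5

df = k − 1 = 6 − 1 = 5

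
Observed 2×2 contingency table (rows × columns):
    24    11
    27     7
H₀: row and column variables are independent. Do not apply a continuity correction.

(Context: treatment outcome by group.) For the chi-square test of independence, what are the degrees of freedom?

df = (r−1)(c−1) = (2−1)·(2−1) = 1

degrees of freedom = 1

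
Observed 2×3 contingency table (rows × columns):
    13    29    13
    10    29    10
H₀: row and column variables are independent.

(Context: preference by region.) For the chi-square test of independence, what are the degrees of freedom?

df = (r−1)(c−1) = (2−1)·(3−1) = 2

degrees of freedom = 2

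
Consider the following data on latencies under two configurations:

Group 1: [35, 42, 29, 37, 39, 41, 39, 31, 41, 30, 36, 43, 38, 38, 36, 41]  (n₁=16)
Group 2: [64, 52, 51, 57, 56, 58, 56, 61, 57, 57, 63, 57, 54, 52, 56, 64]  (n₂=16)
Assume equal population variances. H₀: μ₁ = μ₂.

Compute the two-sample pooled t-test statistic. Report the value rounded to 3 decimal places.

x̄₁=37.250, s₁=4.266, n₁=16
x̄₂=57.188, s₂=4.070, n₂=16
s_p² = [15·4.266² + 15·4.070²]/30 = 17.3813
SE = √(s_p²·(1/16+1/16)) = 1.4740
t = (37.250−57.188)/1.4740 = -13.5262
df = 30

test statistic = -13.526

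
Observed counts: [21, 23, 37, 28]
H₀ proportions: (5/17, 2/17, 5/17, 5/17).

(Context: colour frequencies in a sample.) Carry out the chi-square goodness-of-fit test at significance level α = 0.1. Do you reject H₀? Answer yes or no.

n = 109; E_i = n·p_i = [32.06, 12.82, 32.06, 32.06]
χ² = (21−32.06)²/32.06 + (23−12.82)²/12.82 + (37−32.06)²/32.06 + (28−32.06)²/32.06 = 13.1661
df = 3
p-value (upper-tail) = 0.00429
At α=0.1: p < α → reject H₀

reject H₀: yes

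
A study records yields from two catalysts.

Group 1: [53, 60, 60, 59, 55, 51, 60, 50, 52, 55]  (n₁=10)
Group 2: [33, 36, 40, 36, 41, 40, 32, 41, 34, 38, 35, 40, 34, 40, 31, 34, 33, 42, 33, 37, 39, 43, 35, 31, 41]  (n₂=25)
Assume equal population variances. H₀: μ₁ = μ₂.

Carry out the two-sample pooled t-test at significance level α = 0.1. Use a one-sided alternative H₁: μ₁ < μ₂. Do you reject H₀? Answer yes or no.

x̄₁=55.500, s₁=3.979, n₁=10
x̄₂=36.760, s₂=3.711, n₂=25
s_p² = [9·3.979² + 24·3.711²]/33 = 14.3352
SE = √(s_p²·(1/10+1/25)) = 1.4167
t = (55.500−36.760)/1.4167 = 13.2283
df = 33
p-value (one-sided, H₁ less) = 1.00000
At α=0.1: p ≥ α → fail to reject H₀

reject H₀: no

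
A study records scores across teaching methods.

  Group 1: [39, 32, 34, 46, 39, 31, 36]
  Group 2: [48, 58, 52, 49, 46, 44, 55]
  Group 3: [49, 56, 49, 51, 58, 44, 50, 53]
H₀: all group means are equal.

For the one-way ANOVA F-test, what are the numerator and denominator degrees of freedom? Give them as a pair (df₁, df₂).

degrees of freedom = [2, 19]

k = 3 groups, N = 22 total
df = (k−1, N−k) = (3−1, 22−3) = (2, 19)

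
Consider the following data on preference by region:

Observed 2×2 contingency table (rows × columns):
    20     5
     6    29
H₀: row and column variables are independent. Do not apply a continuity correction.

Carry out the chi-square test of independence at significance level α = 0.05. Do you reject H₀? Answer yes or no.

reject H₀: yes

Row totals [25, 35], col totals [26, 34], n=60
χ² = (20−10.83)²/10.83 + (5−14.17)²/14.17 + (6−15.17)²/15.17 + (29−19.83)²/19.83 = 23.4648
df = 1
p-value (upper-tail) = 0.00000
At α=0.05: p < α → reject H₀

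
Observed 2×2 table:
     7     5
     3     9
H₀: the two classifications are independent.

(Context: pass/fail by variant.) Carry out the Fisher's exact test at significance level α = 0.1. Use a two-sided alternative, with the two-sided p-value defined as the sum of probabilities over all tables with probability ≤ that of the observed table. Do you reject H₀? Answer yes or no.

reject H₀: no

Margins: r₁=12, r₂=12, c₁=10, c₂=14, n=24
p_obs = C(12,7)·C(12,3)/C(24,10); sum pmf over tables with pmf ≤ p_obs
p-value (two-sided) = 0.21376
At α=0.1: p ≥ α → fail to reject H₀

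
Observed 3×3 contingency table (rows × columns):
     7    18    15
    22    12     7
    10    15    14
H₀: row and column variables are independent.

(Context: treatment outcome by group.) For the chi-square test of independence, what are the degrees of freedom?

df = (r−1)(c−1) = (3−1)·(3−1) = 4

degrees of freedom = 4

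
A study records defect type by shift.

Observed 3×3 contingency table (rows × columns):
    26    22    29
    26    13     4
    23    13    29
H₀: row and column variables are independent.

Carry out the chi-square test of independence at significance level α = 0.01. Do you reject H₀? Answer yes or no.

reject H₀: yes

Row totals [77, 43, 65], col totals [75, 48, 62], n=185
χ² = (26−31.22)²/31.22 + (22−19.98)²/19.98 + (29−25.81)²/25.81 + (26−17.43)²/17.43 + (13−11.16)²/11.16 + (4−14.41)²/14.41 + (23−26.35)²/26.35 + (13−16.86)²/16.86 + (29−21.78)²/21.78 = 17.2104
df = 4
p-value (upper-tail) = 0.00176
At α=0.01: p < α → reject H₀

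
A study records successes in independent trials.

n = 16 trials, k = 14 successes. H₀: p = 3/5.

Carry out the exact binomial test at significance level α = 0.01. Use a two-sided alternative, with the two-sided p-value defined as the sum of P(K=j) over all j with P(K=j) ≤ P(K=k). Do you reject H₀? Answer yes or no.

Exact binomial: n=16, k=14, p₀=3/5=0.6000
P(X=j) = C(n,j)·p₀^j·(1−p₀)^(n−j); p = Σ P(X=j) over j with P(X=j) ≤ P(X=14)
p-value (two-sided) = 0.03748
At α=0.01: p ≥ α → fail to reject H₀

reject H₀: no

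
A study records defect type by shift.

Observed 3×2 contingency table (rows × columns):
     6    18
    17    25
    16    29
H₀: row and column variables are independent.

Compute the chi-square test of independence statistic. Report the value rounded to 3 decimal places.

Row totals [24, 42, 45], col totals [39, 72], n=111
χ² = (6−8.43)²/8.43 + (18−15.57)²/15.57 + (17−14.76)²/14.76 + (25−27.24)²/27.24 + (16−15.81)²/15.81 + (29−29.19)²/29.19 = 1.6109
df = 2

test statistic = 1.611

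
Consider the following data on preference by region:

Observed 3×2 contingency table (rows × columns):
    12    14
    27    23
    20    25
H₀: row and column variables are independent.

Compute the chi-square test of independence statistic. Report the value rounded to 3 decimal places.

test statistic = 0.956

Row totals [26, 50, 45], col totals [59, 62], n=121
χ² = (12−12.68)²/12.68 + (14−13.32)²/13.32 + (27−24.38)²/24.38 + (23−25.62)²/25.62 + (20−21.94)²/21.94 + (25−23.06)²/23.06 = 0.9556
df = 2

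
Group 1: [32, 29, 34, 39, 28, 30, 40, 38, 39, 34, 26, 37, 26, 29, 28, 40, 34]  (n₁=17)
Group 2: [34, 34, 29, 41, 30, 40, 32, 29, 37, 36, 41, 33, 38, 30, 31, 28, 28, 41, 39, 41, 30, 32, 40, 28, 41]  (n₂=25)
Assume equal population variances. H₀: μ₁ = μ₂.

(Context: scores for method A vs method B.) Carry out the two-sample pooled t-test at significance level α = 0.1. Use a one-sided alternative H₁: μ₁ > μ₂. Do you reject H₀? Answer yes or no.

reject H₀: no

x̄₁=33.118, s₁=5.023, n₁=17
x̄₂=34.520, s₂=4.951, n₂=25
s_p² = [16·5.023² + 24·4.951²]/40 = 24.8001
SE = √(s_p²·(1/17+1/25)) = 1.5655
t = (33.118−34.520)/1.5655 = -0.8958
df = 40
p-value (one-sided, H₁ greater) = 0.81213
At α=0.1: p ≥ α → fail to reject H₀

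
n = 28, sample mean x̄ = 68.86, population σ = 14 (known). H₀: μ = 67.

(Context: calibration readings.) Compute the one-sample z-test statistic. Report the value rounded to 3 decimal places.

SE = σ/√n = 14/√28 = 2.6458
z = (x̄−μ₀)/SE = (68.86−67)/2.6458 = 0.7030

test statistic = 0.703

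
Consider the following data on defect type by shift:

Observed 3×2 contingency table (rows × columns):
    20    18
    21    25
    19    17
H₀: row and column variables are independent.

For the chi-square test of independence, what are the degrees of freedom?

degrees of freedom = 2

df = (r−1)(c−1) = (3−1)·(2−1) = 2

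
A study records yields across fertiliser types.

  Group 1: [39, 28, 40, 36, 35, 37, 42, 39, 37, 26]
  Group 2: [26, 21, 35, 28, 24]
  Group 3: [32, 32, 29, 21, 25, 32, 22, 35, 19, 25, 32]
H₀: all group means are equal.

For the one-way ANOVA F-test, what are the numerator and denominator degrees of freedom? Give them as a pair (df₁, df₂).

k = 3 groups, N = 26 total
df = (k−1, N−k) = (3−1, 26−3) = (2, 23)

degrees of freedom = [2, 23]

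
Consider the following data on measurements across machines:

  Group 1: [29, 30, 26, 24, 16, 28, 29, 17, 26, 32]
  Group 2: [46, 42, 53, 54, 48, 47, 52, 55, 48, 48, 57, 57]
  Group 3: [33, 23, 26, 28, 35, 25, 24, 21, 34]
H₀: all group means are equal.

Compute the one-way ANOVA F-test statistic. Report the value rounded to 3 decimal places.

test statistic = 82.512

Group means [25.70, 50.58, 27.67], grand mean 35.903
SSB = Σnᵢ(x̄ᵢ−x̄)² = 4237.693; SSW = ΣΣ(x−x̄ᵢ)² = 719.017
MSB = 4237.693/2 = 2118.8465; MSW = 719.017/28 = 25.6792
F = MSB/MSW = 82.5123
df = (2, 28)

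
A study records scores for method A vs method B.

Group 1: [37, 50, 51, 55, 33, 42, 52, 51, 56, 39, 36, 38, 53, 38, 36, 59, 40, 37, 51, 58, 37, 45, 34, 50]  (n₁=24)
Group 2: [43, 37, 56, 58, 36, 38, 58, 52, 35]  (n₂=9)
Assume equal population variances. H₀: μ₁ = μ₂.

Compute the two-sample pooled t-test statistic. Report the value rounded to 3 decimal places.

test statistic = -0.280

x̄₁=44.917, s₁=8.454, n₁=24
x̄₂=45.889, s₂=9.993, n₂=9
s_p² = [23·8.454² + 8·9.993²]/31 = 78.7975
SE = √(s_p²·(1/24+1/9)) = 3.4697
t = (44.917−45.889)/3.4697 = -0.2802
df = 31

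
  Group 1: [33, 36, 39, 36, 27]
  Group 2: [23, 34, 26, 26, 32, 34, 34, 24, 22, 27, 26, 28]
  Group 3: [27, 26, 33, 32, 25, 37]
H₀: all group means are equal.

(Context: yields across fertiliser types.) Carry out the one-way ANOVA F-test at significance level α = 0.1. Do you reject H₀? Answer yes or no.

reject H₀: yes

Group means [34.20, 28.00, 30.00], grand mean 29.870
SSB = Σnᵢ(x̄ᵢ−x̄)² = 135.809; SSW = ΣΣ(x−x̄ᵢ)² = 408.800
MSB = 135.809/2 = 67.9043; MSW = 408.800/20 = 20.4400
F = MSB/MSW = 3.3221
df = (2, 20)
p-value (upper-tail) = 0.05679
At α=0.1: p < α → reject H₀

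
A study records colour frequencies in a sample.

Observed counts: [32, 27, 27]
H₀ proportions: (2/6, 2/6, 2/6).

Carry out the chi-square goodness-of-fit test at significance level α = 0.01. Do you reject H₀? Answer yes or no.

reject H₀: no

n = 86; E_i = n·p_i = [28.67, 28.67, 28.67]
χ² = (32−28.67)²/28.67 + (27−28.67)²/28.67 + (27−28.67)²/28.67 = 0.5814
df = 2
p-value (upper-tail) = 0.74774
At α=0.01: p ≥ α → fail to reject H₀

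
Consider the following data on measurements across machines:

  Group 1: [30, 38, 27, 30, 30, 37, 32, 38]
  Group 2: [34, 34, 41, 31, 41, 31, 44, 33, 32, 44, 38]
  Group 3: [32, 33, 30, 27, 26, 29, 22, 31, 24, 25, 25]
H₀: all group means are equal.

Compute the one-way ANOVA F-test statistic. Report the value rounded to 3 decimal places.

Group means [32.75, 36.64, 27.64], grand mean 32.300
SSB = Σnᵢ(x̄ᵢ−x̄)² = 447.709; SSW = ΣΣ(x−x̄ᵢ)² = 518.591
MSB = 447.709/2 = 223.8545; MSW = 518.591/27 = 19.2071
F = MSB/MSW = 11.6548
df = (2, 27)

test statistic = 11.655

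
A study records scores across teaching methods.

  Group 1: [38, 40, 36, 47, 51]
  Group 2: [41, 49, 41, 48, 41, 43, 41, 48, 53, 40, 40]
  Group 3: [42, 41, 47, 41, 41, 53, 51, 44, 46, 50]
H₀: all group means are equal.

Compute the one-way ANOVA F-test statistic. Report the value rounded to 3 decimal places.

Group means [42.40, 44.09, 45.60], grand mean 44.346
SSB = Σnᵢ(x̄ᵢ−x̄)² = 35.376; SSW = ΣΣ(x−x̄ᵢ)² = 552.509
MSB = 35.376/2 = 17.6878; MSW = 552.509/23 = 24.0221
F = MSB/MSW = 0.7363
df = (2, 23)

test statistic = 0.736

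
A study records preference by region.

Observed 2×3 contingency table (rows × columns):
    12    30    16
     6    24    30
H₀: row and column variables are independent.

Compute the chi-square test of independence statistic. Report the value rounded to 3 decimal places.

test statistic = 6.896

Row totals [58, 60], col totals [18, 54, 46], n=118
χ² = (12−8.85)²/8.85 + (30−26.54)²/26.54 + (16−22.61)²/22.61 + (6−9.15)²/9.15 + (24−27.46)²/27.46 + (30−23.39)²/23.39 = 6.8956
df = 2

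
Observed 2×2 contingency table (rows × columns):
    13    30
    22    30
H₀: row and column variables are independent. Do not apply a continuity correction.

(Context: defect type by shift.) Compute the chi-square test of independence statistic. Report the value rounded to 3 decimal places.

test statistic = 1.475

Row totals [43, 52], col totals [35, 60], n=95
χ² = (13−15.84)²/15.84 + (30−27.16)²/27.16 + (22−19.16)²/19.16 + (30−32.84)²/32.84 = 1.4749
df = 1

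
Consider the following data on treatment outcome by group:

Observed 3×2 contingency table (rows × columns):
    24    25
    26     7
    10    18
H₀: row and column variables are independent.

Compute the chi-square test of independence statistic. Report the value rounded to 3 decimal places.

Row totals [49, 33, 28], col totals [60, 50], n=110
χ² = (24−26.73)²/26.73 + (25−22.27)²/22.27 + (26−18.00)²/18.00 + (7−15.00)²/15.00 + (10−15.27)²/15.27 + (18−12.73)²/12.73 = 12.4392
df = 2

test statistic = 12.439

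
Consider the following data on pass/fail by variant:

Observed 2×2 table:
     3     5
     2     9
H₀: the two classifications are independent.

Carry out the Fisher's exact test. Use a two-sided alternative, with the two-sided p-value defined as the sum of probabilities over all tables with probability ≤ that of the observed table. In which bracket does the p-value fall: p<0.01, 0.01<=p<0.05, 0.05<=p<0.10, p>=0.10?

p-value bracket: p>=0.10

Margins: r₁=8, r₂=11, c₁=5, c₂=14, n=19
p_obs = C(8,3)·C(11,2)/C(19,5); sum pmf over tables with pmf ≤ p_obs
p-value (two-sided) = 0.60268
→ bracket: p>=0.10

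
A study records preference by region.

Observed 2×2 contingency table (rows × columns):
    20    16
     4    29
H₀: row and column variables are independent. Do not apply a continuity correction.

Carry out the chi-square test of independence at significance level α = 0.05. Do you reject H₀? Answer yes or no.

Row totals [36, 33], col totals [24, 45], n=69
χ² = (20−12.52)²/12.52 + (16−23.48)²/23.48 + (4−11.48)²/11.48 + (29−21.52)²/21.52 = 14.3189
df = 1
p-value (upper-tail) = 0.00015
At α=0.05: p < α → reject H₀

reject H₀: yes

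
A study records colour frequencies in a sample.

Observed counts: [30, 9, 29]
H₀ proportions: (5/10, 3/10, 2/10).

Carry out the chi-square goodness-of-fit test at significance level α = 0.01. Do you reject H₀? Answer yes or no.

n = 68; E_i = n·p_i = [34.00, 20.40, 13.60]
χ² = (30−34.00)²/34.00 + (9−20.40)²/20.40 + (29−13.60)²/13.60 = 24.2794
df = 2
p-value (upper-tail) = 0.00001
At α=0.01: p < α → reject H₀

reject H₀: yes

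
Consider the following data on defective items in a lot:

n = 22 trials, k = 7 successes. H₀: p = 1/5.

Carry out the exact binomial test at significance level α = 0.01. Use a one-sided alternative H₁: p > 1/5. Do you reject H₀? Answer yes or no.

Exact binomial: n=22, k=7, p₀=1/5=0.2000
P(X≥7) from Σ C(n,i)·p₀^i·(1−p₀)^(n−i)
p-value (one-sided, H₁ greater) = 0.13295
At α=0.01: p ≥ α → fail to reject H₀

reject H₀: no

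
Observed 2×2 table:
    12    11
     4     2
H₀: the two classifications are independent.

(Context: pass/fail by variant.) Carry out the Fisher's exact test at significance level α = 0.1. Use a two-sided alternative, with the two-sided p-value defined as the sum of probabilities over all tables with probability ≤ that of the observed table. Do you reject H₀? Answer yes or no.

reject H₀: no

Margins: r₁=23, r₂=6, c₁=16, c₂=13, n=29
p_obs = C(23,12)·C(6,4)/C(29,16); sum pmf over tables with pmf ≤ p_obs
p-value (two-sided) = 0.66284
At α=0.1: p ≥ α → fail to reject H₀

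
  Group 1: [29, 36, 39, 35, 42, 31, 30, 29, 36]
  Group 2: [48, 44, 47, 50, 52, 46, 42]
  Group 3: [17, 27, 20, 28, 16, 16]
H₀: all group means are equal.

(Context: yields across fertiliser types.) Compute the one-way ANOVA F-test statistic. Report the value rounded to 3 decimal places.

Group means [34.11, 47.00, 20.67], grand mean 34.545
SSB = Σnᵢ(x̄ᵢ−x̄)² = 2243.232; SSW = ΣΣ(x−x̄ᵢ)² = 394.222
MSB = 2243.232/2 = 1121.6162; MSW = 394.222/19 = 20.7485
F = MSB/MSW = 54.0576
df = (2, 19)

test statistic = 54.058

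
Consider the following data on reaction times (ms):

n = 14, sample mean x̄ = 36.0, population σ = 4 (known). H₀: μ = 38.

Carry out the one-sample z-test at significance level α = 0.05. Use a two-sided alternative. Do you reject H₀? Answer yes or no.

reject H₀: no

SE = σ/√n = 4/√14 = 1.0690
z = (x̄−μ₀)/SE = (36.0−38)/1.0690 = -1.8708
p-value (two-sided) = 0.06137
At α=0.05: p ≥ α → fail to reject H₀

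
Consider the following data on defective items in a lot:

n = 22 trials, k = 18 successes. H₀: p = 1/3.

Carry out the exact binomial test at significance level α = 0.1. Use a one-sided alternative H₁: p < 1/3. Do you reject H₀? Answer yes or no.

Exact binomial: n=22, k=18, p₀=1/3=0.3333
P(X≤18) from Σ C(n,i)·p₀^i·(1−p₀)^(n−i)
p-value (one-sided, H₁ less) = 1.00000
At α=0.1: p ≥ α → fail to reject H₀

reject H₀: no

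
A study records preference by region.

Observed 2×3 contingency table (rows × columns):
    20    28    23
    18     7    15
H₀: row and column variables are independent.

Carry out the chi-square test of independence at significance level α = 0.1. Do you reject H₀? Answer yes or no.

reject H₀: yes

Row totals [71, 40], col totals [38, 35, 38], n=111
χ² = (20−24.31)²/24.31 + (28−22.39)²/22.39 + (23−24.31)²/24.31 + (18−13.69)²/13.69 + (7−12.61)²/12.61 + (15−13.69)²/13.69 = 6.2167
df = 2
p-value (upper-tail) = 0.04467
At α=0.1: p < α → reject H₀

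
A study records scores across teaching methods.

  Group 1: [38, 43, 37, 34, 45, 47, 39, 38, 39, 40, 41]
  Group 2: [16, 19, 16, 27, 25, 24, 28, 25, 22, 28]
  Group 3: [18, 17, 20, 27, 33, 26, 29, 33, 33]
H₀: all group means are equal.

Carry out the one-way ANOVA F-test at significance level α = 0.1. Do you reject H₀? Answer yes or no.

reject H₀: yes

Group means [40.09, 23.00, 26.22], grand mean 30.233
SSB = Σnᵢ(x̄ᵢ−x̄)² = 1736.902; SSW = ΣΣ(x−x̄ᵢ)² = 666.465
MSB = 1736.902/2 = 868.4510; MSW = 666.465/27 = 24.6839
F = MSB/MSW = 35.1829
df = (2, 27)
p-value (upper-tail) = 0.00000
At α=0.1: p < α → reject H₀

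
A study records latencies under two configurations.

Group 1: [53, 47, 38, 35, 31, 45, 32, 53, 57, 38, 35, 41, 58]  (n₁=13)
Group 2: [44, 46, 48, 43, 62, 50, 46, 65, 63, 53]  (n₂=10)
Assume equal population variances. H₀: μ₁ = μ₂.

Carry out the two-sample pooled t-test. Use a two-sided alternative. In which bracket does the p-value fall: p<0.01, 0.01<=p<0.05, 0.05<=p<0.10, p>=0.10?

x̄₁=43.308, s₁=9.517, n₁=13
x̄₂=52.000, s₂=8.353, n₂=10
s_p² = [12·9.517² + 9·8.353²]/21 = 81.6557
SE = √(s_p²·(1/13+1/10)) = 3.8009
t = (43.308−52.000)/3.8009 = -2.2869
df = 21
p-value (two-sided) = 0.03268
→ bracket: 0.01<=p<0.05

p-value bracket: 0.01<=p<0.05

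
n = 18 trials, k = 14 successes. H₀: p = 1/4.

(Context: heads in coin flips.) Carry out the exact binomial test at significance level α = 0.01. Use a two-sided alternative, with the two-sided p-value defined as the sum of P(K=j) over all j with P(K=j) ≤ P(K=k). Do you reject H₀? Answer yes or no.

Exact binomial: n=18, k=14, p₀=1/4=0.2500
P(X=j) = C(n,j)·p₀^j·(1−p₀)^(n−j); p = Σ P(X=j) over j with P(X=j) ≤ P(X=14)
p-value (two-sided) = 0.00000
At α=0.01: p < α → reject H₀

reject H₀: yes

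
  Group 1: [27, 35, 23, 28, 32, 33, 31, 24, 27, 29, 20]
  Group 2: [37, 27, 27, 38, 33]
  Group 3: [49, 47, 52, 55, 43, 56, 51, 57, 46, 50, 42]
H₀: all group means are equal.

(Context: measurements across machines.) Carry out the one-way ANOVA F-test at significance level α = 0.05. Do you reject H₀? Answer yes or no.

Group means [28.09, 32.40, 49.82], grand mean 37.741
SSB = Σnᵢ(x̄ᵢ−x̄)² = 2771.440; SSW = ΣΣ(x−x̄ᵢ)² = 571.745
MSB = 2771.440/2 = 1385.7199; MSW = 571.745/24 = 23.8227
F = MSB/MSW = 58.1680
df = (2, 24)
p-value (upper-tail) = 0.00000
At α=0.05: p < α → reject H₀

reject H₀: yes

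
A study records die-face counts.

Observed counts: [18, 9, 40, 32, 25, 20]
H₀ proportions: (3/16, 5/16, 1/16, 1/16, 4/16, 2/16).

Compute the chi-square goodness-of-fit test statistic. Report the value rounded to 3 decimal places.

n = 144; E_i = n·p_i = [27.00, 45.00, 9.00, 9.00, 36.00, 18.00]
χ² = (18−27.00)²/27.00 + (9−45.00)²/45.00 + (40−9.00)²/9.00 + (32−9.00)²/9.00 + (25−36.00)²/36.00 + (20−18.00)²/18.00 = 200.9389
df = 5

test statistic = 200.939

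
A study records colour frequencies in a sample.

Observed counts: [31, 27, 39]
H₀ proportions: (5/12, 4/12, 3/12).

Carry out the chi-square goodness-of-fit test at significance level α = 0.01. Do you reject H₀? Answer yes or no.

n = 97; E_i = n·p_i = [40.42, 32.33, 24.25]
χ² = (31−40.42)²/40.42 + (27−32.33)²/32.33 + (39−24.25)²/24.25 = 12.0454
df = 2
p-value (upper-tail) = 0.00242
At α=0.01: p < α → reject H₀

reject H₀: yes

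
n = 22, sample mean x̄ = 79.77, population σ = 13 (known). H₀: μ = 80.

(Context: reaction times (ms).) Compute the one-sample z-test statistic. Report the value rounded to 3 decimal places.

test statistic = -0.083

SE = σ/√n = 13/√22 = 2.7716
z = (x̄−μ₀)/SE = (79.77−80)/2.7716 = -0.0830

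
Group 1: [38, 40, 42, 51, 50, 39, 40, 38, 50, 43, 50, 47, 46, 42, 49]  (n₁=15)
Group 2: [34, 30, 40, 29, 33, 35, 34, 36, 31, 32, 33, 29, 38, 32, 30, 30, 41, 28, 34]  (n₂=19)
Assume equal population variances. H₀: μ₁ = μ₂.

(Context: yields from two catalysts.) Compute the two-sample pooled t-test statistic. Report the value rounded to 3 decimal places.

test statistic = 7.668

x̄₁=44.333, s₁=4.865, n₁=15
x̄₂=33.105, s₂=3.680, n₂=19
s_p² = [14·4.865² + 18·3.680²]/32 = 17.9726
SE = √(s_p²·(1/15+1/19)) = 1.4643
t = (44.333−33.105)/1.4643 = 7.6680
df = 32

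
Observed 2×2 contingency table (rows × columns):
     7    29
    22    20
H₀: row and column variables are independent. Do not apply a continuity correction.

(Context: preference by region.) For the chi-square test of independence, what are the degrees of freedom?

degrees of freedom = 1

df = (r−1)(c−1) = (2−1)·(2−1) = 1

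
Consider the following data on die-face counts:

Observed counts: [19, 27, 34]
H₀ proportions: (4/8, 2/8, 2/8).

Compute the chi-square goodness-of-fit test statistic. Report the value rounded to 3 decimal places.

n = 80; E_i = n·p_i = [40.00, 20.00, 20.00]
χ² = (19−40.00)²/40.00 + (27−20.00)²/20.00 + (34−20.00)²/20.00 = 23.2750
df = 2

test statistic = 23.275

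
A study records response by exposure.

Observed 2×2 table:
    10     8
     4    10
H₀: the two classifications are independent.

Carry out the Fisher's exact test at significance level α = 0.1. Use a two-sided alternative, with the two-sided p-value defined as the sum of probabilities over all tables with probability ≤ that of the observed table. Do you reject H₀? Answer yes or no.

Margins: r₁=18, r₂=14, c₁=14, c₂=18, n=32
p_obs = C(18,10)·C(14,4)/C(32,14); sum pmf over tables with pmf ≤ p_obs
p-value (two-sided) = 0.16487
At α=0.1: p ≥ α → fail to reject H₀

reject H₀: no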